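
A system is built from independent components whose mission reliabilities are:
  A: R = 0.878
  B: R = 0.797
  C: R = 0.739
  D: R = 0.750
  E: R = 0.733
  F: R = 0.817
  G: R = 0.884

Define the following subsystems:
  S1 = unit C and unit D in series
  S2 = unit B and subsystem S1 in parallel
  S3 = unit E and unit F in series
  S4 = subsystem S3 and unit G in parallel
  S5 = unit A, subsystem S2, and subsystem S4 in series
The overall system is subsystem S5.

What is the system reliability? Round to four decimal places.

Series (C and D): 0.739000 × 0.750000 = 0.554250
Parallel (B and [0.554250]): 1 − (1 − 0.797000)(1 − 0.554250) = 0.909513
Series (E and F): 0.733000 × 0.817000 = 0.598861
Parallel ([0.598861] and G): 1 − (1 − 0.598861)(1 − 0.884000) = 0.953468
Series (A, [0.909513], and [0.953468]): 0.878000 × 0.909513 × 0.953468 = 0.7614

0.7614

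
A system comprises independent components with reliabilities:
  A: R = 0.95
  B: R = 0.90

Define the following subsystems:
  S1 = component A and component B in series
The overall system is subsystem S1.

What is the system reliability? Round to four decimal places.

0.8550

Series (A and B): 0.950000 × 0.900000 = 0.8550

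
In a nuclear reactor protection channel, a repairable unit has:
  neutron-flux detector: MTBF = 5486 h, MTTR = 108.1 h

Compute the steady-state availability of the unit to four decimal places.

0.9807

A(neutron-flux detector) = MTBF/(MTBF+MTTR) = 5486/(5486+108.1) = 0.9807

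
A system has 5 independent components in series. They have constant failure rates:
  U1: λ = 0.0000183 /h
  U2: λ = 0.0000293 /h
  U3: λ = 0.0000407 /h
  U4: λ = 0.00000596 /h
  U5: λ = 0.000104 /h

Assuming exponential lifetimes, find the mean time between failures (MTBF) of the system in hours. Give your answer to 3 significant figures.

Series of exponential components: λ_sys = Σ λ_i
λ_sys = 0.0000183 + 0.0000293 + 0.0000407 + 0.00000596 + 0.000104 = 1.9826e-04 /h
MTBF = 1 / λ_sys = 5040 h

5040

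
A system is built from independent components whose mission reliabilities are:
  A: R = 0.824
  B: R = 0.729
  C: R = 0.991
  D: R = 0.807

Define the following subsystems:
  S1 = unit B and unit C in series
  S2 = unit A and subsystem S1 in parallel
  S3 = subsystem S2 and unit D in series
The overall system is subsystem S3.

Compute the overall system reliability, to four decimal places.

Series (B and C): 0.729000 × 0.991000 = 0.722439
Parallel (A and [0.722439]): 1 − (1 − 0.824000)(1 − 0.722439) = 0.951149
Series ([0.951149] and D): 0.951149 × 0.807000 = 0.7676

0.7676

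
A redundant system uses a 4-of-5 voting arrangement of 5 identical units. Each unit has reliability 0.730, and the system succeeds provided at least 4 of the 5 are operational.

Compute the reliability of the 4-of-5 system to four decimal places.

R = Σ_{i=4}^{5} C(5,i) p^i (1−p)^{5−i} with p = 0.730
C(5,4)·0.730^4·0.270^1 = 0.383376
C(5,5)·0.730^5·0.270^0 = 0.207307
Sum = 0.5907

0.5907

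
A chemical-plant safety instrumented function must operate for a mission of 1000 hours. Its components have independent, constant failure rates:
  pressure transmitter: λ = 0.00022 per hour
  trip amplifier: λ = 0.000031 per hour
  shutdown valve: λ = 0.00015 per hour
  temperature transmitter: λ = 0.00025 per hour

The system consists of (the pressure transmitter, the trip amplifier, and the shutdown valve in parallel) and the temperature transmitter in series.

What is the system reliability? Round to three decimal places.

0.778

R(pressure transmitter) = exp(−0.00022 × 1000) = 0.80252
R(trip amplifier) = exp(−0.000031 × 1000) = 0.96948
R(shutdown valve) = exp(−0.00015 × 1000) = 0.86071
R(temperature transmitter) = exp(−0.00025 × 1000) = 0.77880
Parallel (pressure transmitter, trip amplifier, and shutdown valve): 1 − (1 − 0.80252)(1 − 0.96948)(1 − 0.86071) = 0.99916
Series ([0.99916] and temperature transmitter): 0.99916 × 0.77880 = 0.778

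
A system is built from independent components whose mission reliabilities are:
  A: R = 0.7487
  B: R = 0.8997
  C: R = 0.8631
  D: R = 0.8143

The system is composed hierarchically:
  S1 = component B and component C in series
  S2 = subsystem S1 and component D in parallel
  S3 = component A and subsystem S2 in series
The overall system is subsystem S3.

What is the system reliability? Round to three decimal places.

0.718

Series (B and C): 0.89970 × 0.86310 = 0.77653
Parallel ([0.77653] and D): 1 − (1 − 0.77653)(1 − 0.81430) = 0.95850
Series (A and [0.95850]): 0.74870 × 0.95850 = 0.718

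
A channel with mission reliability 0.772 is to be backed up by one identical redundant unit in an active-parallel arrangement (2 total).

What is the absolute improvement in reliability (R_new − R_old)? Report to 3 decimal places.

0.176

R_before = 0.772
R_after = 1 − (1 − 0.772)^2 = 0.948
ΔR = 0.948 − 0.772 = 0.176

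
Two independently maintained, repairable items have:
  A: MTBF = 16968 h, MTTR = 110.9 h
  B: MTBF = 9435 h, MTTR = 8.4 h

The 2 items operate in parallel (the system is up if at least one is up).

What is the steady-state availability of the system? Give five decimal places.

A(A) = MTBF/(MTBF+MTTR) = 16968/(16968+110.9) = 0.993507
A(B) = MTBF/(MTBF+MTTR) = 9435/(9435+8.4) = 0.999110
Parallel availability: 1 − (1 − 0.993507)(1 − 0.999110) = 0.99999

0.99999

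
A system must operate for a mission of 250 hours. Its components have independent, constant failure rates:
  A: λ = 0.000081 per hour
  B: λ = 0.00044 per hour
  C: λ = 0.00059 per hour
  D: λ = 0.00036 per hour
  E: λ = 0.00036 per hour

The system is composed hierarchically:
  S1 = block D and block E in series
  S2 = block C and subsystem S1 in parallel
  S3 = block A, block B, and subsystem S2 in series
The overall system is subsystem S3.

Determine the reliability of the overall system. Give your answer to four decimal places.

0.8580

R(A) = exp(−0.000081 × 250) = 0.979954
R(B) = exp(−0.00044 × 250) = 0.895834
R(C) = exp(−0.00059 × 250) = 0.862862
R(D) = exp(−0.00036 × 250) = 0.913931
R(E) = exp(−0.00036 × 250) = 0.913931
Series (D and E): 0.913931 × 0.913931 = 0.835270
Parallel (C and [0.835270]): 1 − (1 − 0.862862)(1 − 0.835270) = 0.977409
Series (A, B, and [0.977409]): 0.979954 × 0.895834 × 0.977409 = 0.8580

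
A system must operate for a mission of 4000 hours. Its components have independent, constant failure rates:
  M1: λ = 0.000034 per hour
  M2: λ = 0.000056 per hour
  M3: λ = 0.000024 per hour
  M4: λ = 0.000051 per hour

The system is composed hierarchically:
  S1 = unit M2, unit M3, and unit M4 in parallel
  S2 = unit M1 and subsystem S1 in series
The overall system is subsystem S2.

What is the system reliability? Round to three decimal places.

R(M1) = exp(−0.000034 × 4000) = 0.87284
R(M2) = exp(−0.000056 × 4000) = 0.79932
R(M3) = exp(−0.000024 × 4000) = 0.90846
R(M4) = exp(−0.000051 × 4000) = 0.81546
Parallel (M2, M3, and M4): 1 − (1 − 0.79932)(1 − 0.90846)(1 − 0.81546) = 0.99661
Series (M1 and [0.99661]): 0.87284 × 0.99661 = 0.870

0.870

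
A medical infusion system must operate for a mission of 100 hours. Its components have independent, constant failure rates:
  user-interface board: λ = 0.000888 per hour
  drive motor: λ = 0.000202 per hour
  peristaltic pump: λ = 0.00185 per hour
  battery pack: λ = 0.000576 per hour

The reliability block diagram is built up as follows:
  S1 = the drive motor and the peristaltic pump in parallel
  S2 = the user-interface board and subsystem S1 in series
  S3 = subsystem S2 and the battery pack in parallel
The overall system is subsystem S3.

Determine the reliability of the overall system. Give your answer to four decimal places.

0.9951

R(user-interface board) = exp(−0.000888 × 100) = 0.915029
R(drive motor) = exp(−0.000202 × 100) = 0.980003
R(peristaltic pump) = exp(−0.00185 × 100) = 0.831104
R(battery pack) = exp(−0.000576 × 100) = 0.944027
Parallel (drive motor and peristaltic pump): 1 − (1 − 0.980003)(1 − 0.831104) = 0.996623
Series (user-interface board and [0.996623]): 0.915029 × 0.996623 = 0.911939
Parallel ([0.911939] and battery pack): 1 − (1 − 0.911939)(1 − 0.944027) = 0.9951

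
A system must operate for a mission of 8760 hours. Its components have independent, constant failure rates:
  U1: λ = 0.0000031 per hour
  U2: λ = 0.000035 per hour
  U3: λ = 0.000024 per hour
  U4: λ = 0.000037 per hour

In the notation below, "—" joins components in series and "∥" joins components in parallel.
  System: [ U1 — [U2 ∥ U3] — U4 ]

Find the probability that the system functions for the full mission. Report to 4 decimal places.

0.6686

R(U1) = exp(−0.0000031 × 8760) = 0.973209
R(U2) = exp(−0.000035 × 8760) = 0.735945
R(U3) = exp(−0.000024 × 8760) = 0.810390
R(U4) = exp(−0.000037 × 8760) = 0.723163
Parallel (U2 and U3): 1 − (1 − 0.735945)(1 − 0.810390) = 0.949933
Series (U1, [0.949933], and U4): 0.973209 × 0.949933 × 0.723163 = 0.6686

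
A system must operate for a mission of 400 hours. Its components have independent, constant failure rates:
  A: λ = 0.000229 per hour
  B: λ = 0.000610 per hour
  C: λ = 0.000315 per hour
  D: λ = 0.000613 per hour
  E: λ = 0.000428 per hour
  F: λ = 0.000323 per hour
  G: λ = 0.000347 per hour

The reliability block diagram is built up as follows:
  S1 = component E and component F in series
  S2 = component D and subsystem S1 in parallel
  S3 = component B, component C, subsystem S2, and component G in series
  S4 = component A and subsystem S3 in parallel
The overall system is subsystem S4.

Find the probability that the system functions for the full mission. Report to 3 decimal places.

R(A) = exp(−0.000229 × 400) = 0.91247
R(B) = exp(−0.000610 × 400) = 0.78349
R(C) = exp(−0.000315 × 400) = 0.88161
R(D) = exp(−0.000613 × 400) = 0.78255
R(E) = exp(−0.000428 × 400) = 0.84265
R(F) = exp(−0.000323 × 400) = 0.87880
R(G) = exp(−0.000347 × 400) = 0.87040
Series (E and F): 0.84265 × 0.87880 = 0.74052
Parallel (D and [0.74052]): 1 − (1 − 0.78255)(1 − 0.74052) = 0.94358
Series (B, C, [0.94358], and G): 0.78349 × 0.88161 × 0.94358 × 0.87040 = 0.56729
Parallel (A and [0.56729]): 1 − (1 − 0.91247)(1 − 0.56729) = 0.962

0.962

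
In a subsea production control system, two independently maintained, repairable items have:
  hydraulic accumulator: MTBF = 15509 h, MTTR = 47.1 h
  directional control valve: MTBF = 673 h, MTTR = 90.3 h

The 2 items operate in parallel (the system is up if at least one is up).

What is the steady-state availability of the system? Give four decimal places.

0.9996

A(hydraulic accumulator) = MTBF/(MTBF+MTTR) = 15509/(15509+47.1) = 0.996972
A(directional control valve) = MTBF/(MTBF+MTTR) = 673/(673+90.3) = 0.881698
Parallel availability: 1 − (1 − 0.996972)(1 − 0.881698) = 0.9996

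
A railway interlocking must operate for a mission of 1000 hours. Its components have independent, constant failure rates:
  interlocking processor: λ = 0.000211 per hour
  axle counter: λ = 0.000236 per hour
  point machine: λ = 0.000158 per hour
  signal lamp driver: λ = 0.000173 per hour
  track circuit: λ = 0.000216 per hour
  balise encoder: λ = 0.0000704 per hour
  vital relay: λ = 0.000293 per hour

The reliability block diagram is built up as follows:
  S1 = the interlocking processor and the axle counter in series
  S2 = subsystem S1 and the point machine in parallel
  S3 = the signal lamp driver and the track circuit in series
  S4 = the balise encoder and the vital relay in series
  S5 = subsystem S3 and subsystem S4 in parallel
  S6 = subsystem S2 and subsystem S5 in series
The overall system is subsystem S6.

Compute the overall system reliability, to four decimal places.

R(interlocking processor) = exp(−0.000211 × 1000) = 0.809774
R(axle counter) = exp(−0.000236 × 1000) = 0.789781
R(point machine) = exp(−0.000158 × 1000) = 0.853850
R(signal lamp driver) = exp(−0.000173 × 1000) = 0.841138
R(track circuit) = exp(−0.000216 × 1000) = 0.805735
R(balise encoder) = exp(−0.0000704 × 1000) = 0.932021
R(vital relay) = exp(−0.000293 × 1000) = 0.746022
Series (interlocking processor and axle counter): 0.809774 × 0.789781 = 0.639544
Parallel ([0.639544] and point machine): 1 − (1 − 0.639544)(1 − 0.853850) = 0.947319
Series (signal lamp driver and track circuit): 0.841138 × 0.805735 = 0.677734
Series (balise encoder and vital relay): 0.932021 × 0.746022 = 0.695308
Parallel ([0.677734] and [0.695308]): 1 − (1 − 0.677734)(1 − 0.695308) = 0.901808
Series ([0.947319] and [0.901808]): 0.947319 × 0.901808 = 0.8543

0.8543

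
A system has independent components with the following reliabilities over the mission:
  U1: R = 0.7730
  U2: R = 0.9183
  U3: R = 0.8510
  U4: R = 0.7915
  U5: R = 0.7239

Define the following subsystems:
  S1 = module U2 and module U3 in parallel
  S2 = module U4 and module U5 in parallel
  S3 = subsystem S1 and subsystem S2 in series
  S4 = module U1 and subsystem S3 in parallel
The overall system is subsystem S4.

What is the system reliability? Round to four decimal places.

Parallel (U2 and U3): 1 − (1 − 0.918300)(1 − 0.851000) = 0.987827
Parallel (U4 and U5): 1 − (1 − 0.791500)(1 − 0.723900) = 0.942433
Series ([0.987827] and [0.942433]): 0.987827 × 0.942433 = 0.930961
Parallel (U1 and [0.930961]): 1 − (1 − 0.773000)(1 − 0.930961) = 0.9843

0.9843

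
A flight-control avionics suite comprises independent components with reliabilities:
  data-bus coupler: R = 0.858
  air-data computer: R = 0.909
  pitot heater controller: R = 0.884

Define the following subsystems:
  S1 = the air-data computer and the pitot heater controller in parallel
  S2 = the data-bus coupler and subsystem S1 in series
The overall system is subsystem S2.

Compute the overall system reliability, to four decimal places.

Parallel (air-data computer and pitot heater controller): 1 − (1 − 0.909000)(1 − 0.884000) = 0.989444
Series (data-bus coupler and [0.989444]): 0.858000 × 0.989444 = 0.8489

0.8489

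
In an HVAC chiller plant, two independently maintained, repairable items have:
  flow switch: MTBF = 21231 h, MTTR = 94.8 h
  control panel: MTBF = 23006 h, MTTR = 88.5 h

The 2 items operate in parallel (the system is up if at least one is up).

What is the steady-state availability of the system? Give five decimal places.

A(flow switch) = MTBF/(MTBF+MTTR) = 21231/(21231+94.8) = 0.995555
A(control panel) = MTBF/(MTBF+MTTR) = 23006/(23006+88.5) = 0.996168
Parallel availability: 1 − (1 − 0.995555)(1 − 0.996168) = 0.99998

0.99998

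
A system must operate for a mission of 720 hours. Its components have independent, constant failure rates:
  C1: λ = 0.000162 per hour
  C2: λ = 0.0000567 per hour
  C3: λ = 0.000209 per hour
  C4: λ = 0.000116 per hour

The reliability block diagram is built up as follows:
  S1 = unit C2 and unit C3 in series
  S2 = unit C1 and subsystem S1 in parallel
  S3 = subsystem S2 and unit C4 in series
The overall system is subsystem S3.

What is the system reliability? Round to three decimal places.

0.902

R(C1) = exp(−0.000162 × 720) = 0.88991
R(C2) = exp(−0.0000567 × 720) = 0.96000
R(C3) = exp(−0.000209 × 720) = 0.86029
R(C4) = exp(−0.000116 × 720) = 0.91987
Series (C2 and C3): 0.96000 × 0.86029 = 0.82588
Parallel (C1 and [0.82588]): 1 − (1 − 0.88991)(1 − 0.82588) = 0.98083
Series ([0.98083] and C4): 0.98083 × 0.91987 = 0.902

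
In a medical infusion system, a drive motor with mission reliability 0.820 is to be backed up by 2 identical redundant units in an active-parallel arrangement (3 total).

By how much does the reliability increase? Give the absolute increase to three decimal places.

R_before = 0.820
R_after = 1 − (1 − 0.820)^3 = 0.994
ΔR = 0.994 − 0.820 = 0.174

0.174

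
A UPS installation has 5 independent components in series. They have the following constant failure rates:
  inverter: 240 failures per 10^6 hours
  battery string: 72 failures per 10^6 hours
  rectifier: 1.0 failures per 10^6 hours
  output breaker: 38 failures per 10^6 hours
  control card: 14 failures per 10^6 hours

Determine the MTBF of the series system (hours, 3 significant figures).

Series of exponential components: λ_sys = Σ λ_i
λ_sys = 0.00024 + 0.000072 + 0.0000010 + 0.000038 + 0.000014 = 3.6500e-04 /h
MTBF = 1 / λ_sys = 2740 h

2740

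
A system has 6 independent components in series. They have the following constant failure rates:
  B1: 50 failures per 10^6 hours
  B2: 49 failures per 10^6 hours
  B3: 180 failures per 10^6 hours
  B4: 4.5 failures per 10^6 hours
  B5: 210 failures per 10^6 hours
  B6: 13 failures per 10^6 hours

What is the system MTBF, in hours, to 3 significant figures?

1970

Series of exponential components: λ_sys = Σ λ_i
λ_sys = 0.000050 + 0.000049 + 0.00018 + 0.0000045 + 0.00021 + 0.000013 = 5.0650e-04 /h
MTBF = 1 / λ_sys = 1970 h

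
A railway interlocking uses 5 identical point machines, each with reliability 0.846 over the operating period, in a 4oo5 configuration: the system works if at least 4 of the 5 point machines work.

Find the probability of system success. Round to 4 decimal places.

0.8278

R = Σ_{i=4}^{5} C(5,i) p^i (1−p)^{5−i} with p = 0.846
C(5,4)·0.846^4·0.154^1 = 0.394432
C(5,5)·0.846^5·0.154^0 = 0.433363
Sum = 0.8278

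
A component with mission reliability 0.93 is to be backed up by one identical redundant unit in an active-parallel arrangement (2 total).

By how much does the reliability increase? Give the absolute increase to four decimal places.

0.0651

R_before = 0.93
R_after = 1 − (1 − 0.93)^2 = 0.9951
ΔR = 0.9951 − 0.93 = 0.0651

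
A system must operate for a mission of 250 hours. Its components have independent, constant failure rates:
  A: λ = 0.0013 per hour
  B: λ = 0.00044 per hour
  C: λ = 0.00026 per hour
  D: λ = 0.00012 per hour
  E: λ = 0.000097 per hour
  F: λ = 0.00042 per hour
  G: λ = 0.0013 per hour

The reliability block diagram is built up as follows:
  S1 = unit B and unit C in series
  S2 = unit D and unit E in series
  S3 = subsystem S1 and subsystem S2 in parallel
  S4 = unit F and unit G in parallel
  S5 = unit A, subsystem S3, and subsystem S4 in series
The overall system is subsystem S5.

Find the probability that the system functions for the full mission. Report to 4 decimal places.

R(A) = exp(−0.0013 × 250) = 0.722527
R(B) = exp(−0.00044 × 250) = 0.895834
R(C) = exp(−0.00026 × 250) = 0.937067
R(D) = exp(−0.00012 × 250) = 0.970446
R(E) = exp(−0.000097 × 250) = 0.976042
R(F) = exp(−0.00042 × 250) = 0.900325
R(G) = exp(−0.0013 × 250) = 0.722527
Series (B and C): 0.895834 × 0.937067 = 0.839456
Series (D and E): 0.970446 × 0.976042 = 0.947196
Parallel ([0.839456] and [0.947196]): 1 − (1 − 0.839456)(1 − 0.947196) = 0.991523
Parallel (F and G): 1 − (1 − 0.900325)(1 − 0.722527) = 0.972343
Series (A, [0.991523], and [0.972343]): 0.722527 × 0.991523 × 0.972343 = 0.6966

0.6966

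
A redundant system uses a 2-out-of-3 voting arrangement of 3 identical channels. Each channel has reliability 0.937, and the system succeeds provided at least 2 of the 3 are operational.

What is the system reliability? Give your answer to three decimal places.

0.989

R = Σ_{i=2}^{3} C(3,i) p^i (1−p)^{3−i} with p = 0.937
C(3,2)·0.937^2·0.063^1 = 0.16594
C(3,3)·0.937^3·0.063^0 = 0.82266
Sum = 0.989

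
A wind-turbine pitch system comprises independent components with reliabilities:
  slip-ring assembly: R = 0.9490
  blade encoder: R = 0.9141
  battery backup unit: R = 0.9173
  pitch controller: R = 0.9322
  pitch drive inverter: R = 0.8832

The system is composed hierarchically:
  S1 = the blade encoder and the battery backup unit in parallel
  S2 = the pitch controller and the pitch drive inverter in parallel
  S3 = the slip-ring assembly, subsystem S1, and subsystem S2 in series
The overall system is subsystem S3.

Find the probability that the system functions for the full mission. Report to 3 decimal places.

0.935

Parallel (blade encoder and battery backup unit): 1 − (1 − 0.91410)(1 − 0.91730) = 0.99290
Parallel (pitch controller and pitch drive inverter): 1 − (1 − 0.93220)(1 − 0.88320) = 0.99208
Series (slip-ring assembly, [0.99290], and [0.99208]): 0.94900 × 0.99290 × 0.99208 = 0.935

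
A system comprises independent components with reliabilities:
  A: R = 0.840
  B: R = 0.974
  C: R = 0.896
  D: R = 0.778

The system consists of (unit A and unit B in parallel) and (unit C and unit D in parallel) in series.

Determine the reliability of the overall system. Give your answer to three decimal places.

0.973

Parallel (A and B): 1 − (1 − 0.84000)(1 − 0.97400) = 0.99584
Parallel (C and D): 1 − (1 − 0.89600)(1 − 0.77800) = 0.97691
Series ([0.99584] and [0.97691]): 0.99584 × 0.97691 = 0.973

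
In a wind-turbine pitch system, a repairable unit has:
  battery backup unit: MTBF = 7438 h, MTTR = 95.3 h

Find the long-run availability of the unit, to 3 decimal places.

0.987

A(battery backup unit) = MTBF/(MTBF+MTTR) = 7438/(7438+95.3) = 0.987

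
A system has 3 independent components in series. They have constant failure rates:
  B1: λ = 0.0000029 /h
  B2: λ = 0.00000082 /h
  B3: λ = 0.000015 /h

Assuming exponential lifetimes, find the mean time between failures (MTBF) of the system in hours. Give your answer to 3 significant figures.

Series of exponential components: λ_sys = Σ λ_i
λ_sys = 0.0000029 + 0.00000082 + 0.000015 = 1.8720e-05 /h
MTBF = 1 / λ_sys = 53400 h

53400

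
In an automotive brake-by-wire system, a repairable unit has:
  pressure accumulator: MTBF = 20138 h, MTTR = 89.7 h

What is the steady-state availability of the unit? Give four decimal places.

A(pressure accumulator) = MTBF/(MTBF+MTTR) = 20138/(20138+89.7) = 0.9956

0.9956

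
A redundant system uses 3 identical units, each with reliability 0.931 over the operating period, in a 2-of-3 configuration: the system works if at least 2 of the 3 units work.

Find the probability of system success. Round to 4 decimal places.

R = Σ_{i=2}^{3} C(3,i) p^i (1−p)^{3−i} with p = 0.931
C(3,2)·0.931^2·0.069^1 = 0.179420
C(3,3)·0.931^3·0.069^0 = 0.806954
Sum = 0.9864

0.9864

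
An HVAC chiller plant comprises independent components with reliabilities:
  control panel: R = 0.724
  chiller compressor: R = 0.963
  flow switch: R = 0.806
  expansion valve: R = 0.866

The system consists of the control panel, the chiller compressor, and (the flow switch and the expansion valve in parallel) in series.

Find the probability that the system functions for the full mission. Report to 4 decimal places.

Parallel (flow switch and expansion valve): 1 − (1 − 0.806000)(1 − 0.866000) = 0.974004
Series (control panel, chiller compressor, and [0.974004]): 0.724000 × 0.963000 × 0.974004 = 0.6791

0.6791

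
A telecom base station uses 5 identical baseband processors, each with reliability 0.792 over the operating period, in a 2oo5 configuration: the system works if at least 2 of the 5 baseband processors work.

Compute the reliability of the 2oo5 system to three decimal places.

0.992

R = Σ_{i=2}^{5} C(5,i) p^i (1−p)^{5−i} with p = 0.792
C(5,2)·0.792^2·0.208^3 = 0.05645
C(5,3)·0.792^3·0.208^2 = 0.21493
C(5,4)·0.792^4·0.208^1 = 0.40920
C(5,5)·0.792^5·0.208^0 = 0.31162
Sum = 0.992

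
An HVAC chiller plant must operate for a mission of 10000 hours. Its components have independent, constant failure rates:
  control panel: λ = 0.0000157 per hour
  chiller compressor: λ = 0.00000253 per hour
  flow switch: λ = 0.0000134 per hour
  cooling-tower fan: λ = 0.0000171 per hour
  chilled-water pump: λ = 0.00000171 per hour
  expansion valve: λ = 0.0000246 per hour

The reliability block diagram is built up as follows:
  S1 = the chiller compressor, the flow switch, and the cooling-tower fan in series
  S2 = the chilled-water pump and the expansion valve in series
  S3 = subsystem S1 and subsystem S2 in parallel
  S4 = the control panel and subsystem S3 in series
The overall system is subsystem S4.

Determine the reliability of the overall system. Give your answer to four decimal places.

0.7991

R(control panel) = exp(−0.0000157 × 10000) = 0.854704
R(chiller compressor) = exp(−0.00000253 × 10000) = 0.975017
R(flow switch) = exp(−0.0000134 × 10000) = 0.874590
R(cooling-tower fan) = exp(−0.0000171 × 10000) = 0.842822
R(chilled-water pump) = exp(−0.00000171 × 10000) = 0.983045
R(expansion valve) = exp(−0.0000246 × 10000) = 0.781922
Series (chiller compressor, flow switch, and cooling-tower fan): 0.975017 × 0.874590 × 0.842822 = 0.718708
Series (chilled-water pump and expansion valve): 0.983045 × 0.781922 = 0.768665
Parallel ([0.718708] and [0.768665]): 1 − (1 − 0.718708)(1 − 0.768665) = 0.934927
Series (control panel and [0.934927]): 0.854704 × 0.934927 = 0.7991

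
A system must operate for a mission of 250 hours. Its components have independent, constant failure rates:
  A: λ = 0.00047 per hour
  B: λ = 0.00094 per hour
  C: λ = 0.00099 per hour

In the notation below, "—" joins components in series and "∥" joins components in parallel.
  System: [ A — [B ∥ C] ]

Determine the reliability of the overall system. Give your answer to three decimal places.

R(A) = exp(−0.00047 × 250) = 0.88914
R(B) = exp(−0.00094 × 250) = 0.79057
R(C) = exp(−0.00099 × 250) = 0.78075
Parallel (B and C): 1 − (1 − 0.79057)(1 − 0.78075) = 0.95408
Series (A and [0.95408]): 0.88914 × 0.95408 = 0.848

0.848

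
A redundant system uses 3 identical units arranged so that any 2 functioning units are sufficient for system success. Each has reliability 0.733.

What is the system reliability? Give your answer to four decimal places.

0.8242

R = Σ_{i=2}^{3} C(3,i) p^i (1−p)^{3−i} with p = 0.733
C(3,2)·0.733^2·0.267^1 = 0.430368
C(3,3)·0.733^3·0.267^0 = 0.393833
Sum = 0.8242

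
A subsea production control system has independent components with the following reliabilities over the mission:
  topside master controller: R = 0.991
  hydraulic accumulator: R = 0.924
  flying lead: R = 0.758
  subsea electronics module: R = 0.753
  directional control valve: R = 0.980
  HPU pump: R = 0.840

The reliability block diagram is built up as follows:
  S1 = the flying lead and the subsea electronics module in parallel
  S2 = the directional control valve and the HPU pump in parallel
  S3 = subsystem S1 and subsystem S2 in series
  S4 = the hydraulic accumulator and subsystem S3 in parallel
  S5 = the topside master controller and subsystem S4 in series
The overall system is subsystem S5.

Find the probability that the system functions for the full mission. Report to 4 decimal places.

0.9863

Parallel (flying lead and subsea electronics module): 1 − (1 − 0.758000)(1 − 0.753000) = 0.940226
Parallel (directional control valve and HPU pump): 1 − (1 − 0.980000)(1 − 0.840000) = 0.996800
Series ([0.940226] and [0.996800]): 0.940226 × 0.996800 = 0.937217
Parallel (hydraulic accumulator and [0.937217]): 1 − (1 − 0.924000)(1 − 0.937217) = 0.995228
Series (topside master controller and [0.995228]): 0.991000 × 0.995228 = 0.9863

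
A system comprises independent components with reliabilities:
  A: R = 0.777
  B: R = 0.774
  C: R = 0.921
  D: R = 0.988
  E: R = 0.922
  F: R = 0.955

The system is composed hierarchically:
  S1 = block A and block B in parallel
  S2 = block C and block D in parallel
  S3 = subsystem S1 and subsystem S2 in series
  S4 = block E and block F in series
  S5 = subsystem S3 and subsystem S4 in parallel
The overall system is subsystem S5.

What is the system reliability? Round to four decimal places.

Parallel (A and B): 1 − (1 − 0.777000)(1 − 0.774000) = 0.949602
Parallel (C and D): 1 − (1 − 0.921000)(1 − 0.988000) = 0.999052
Series ([0.949602] and [0.999052]): 0.949602 × 0.999052 = 0.948702
Series (E and F): 0.922000 × 0.955000 = 0.880510
Parallel ([0.948702] and [0.880510]): 1 − (1 − 0.948702)(1 − 0.880510) = 0.9939

0.9939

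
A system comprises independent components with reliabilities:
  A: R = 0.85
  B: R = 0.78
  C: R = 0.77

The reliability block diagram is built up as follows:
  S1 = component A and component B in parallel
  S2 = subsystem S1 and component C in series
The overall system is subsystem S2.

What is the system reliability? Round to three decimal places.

0.745

Parallel (A and B): 1 − (1 − 0.85000)(1 − 0.78000) = 0.96700
Series ([0.96700] and C): 0.96700 × 0.77000 = 0.745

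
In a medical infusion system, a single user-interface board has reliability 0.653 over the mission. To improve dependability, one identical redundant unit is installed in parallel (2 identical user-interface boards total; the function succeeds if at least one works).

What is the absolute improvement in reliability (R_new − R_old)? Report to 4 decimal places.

R_before = 0.653
R_after = 1 − (1 − 0.653)^2 = 0.8796
ΔR = 0.8796 − 0.653 = 0.2266

0.2266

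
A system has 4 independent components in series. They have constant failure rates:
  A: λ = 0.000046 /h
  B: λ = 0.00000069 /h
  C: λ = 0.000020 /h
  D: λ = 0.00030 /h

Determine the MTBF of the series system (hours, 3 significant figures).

2730

Series of exponential components: λ_sys = Σ λ_i
λ_sys = 0.000046 + 0.00000069 + 0.000020 + 0.00030 = 3.6669e-04 /h
MTBF = 1 / λ_sys = 2730 h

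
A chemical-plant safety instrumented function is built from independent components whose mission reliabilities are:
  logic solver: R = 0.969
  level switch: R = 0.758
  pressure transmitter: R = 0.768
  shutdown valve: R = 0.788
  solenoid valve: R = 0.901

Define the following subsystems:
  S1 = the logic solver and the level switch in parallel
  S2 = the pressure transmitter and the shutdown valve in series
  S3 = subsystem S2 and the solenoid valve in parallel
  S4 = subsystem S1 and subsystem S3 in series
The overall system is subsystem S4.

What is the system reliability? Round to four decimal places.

0.9537

Parallel (logic solver and level switch): 1 − (1 − 0.969000)(1 − 0.758000) = 0.992498
Series (pressure transmitter and shutdown valve): 0.768000 × 0.788000 = 0.605184
Parallel ([0.605184] and solenoid valve): 1 − (1 − 0.605184)(1 − 0.901000) = 0.960913
Series ([0.992498] and [0.960913]): 0.992498 × 0.960913 = 0.9537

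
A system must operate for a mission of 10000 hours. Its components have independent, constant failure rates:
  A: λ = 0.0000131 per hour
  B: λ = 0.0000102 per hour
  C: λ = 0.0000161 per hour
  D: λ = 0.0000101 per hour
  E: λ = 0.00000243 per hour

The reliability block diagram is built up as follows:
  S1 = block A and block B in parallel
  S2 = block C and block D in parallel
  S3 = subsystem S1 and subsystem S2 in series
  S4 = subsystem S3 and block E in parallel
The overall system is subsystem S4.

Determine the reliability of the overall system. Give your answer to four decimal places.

0.9994

R(A) = exp(−0.0000131 × 10000) = 0.877218
R(B) = exp(−0.0000102 × 10000) = 0.903030
R(C) = exp(−0.0000161 × 10000) = 0.851292
R(D) = exp(−0.0000101 × 10000) = 0.903933
R(E) = exp(−0.00000243 × 10000) = 0.975993
Parallel (A and B): 1 − (1 − 0.877218)(1 − 0.903030) = 0.988094
Parallel (C and D): 1 − (1 − 0.851292)(1 − 0.903933) = 0.985714
Series ([0.988094] and [0.985714]): 0.988094 × 0.985714 = 0.973978
Parallel ([0.973978] and E): 1 − (1 − 0.973978)(1 − 0.975993) = 0.9994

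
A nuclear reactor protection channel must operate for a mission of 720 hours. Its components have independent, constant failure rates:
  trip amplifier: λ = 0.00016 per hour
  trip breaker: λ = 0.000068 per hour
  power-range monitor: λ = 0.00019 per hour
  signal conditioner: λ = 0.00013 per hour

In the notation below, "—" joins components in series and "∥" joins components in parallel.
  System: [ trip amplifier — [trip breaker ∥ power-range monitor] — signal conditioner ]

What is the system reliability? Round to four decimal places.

R(trip amplifier) = exp(−0.00016 × 720) = 0.891188
R(trip breaker) = exp(−0.000068 × 720) = 0.952219
R(power-range monitor) = exp(−0.00019 × 720) = 0.872145
R(signal conditioner) = exp(−0.00013 × 720) = 0.910647
Parallel (trip breaker and power-range monitor): 1 − (1 − 0.952219)(1 − 0.872145) = 0.993891
Series (trip amplifier, [0.993891], and signal conditioner): 0.891188 × 0.993891 × 0.910647 = 0.8066

0.8066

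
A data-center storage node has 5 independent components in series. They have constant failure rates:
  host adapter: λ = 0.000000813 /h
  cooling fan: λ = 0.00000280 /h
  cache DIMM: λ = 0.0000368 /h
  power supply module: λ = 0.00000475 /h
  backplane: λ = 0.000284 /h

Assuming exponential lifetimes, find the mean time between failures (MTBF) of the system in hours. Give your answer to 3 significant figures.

3040

Series of exponential components: λ_sys = Σ λ_i
λ_sys = 0.000000813 + 0.00000280 + 0.0000368 + 0.00000475 + 0.000284 = 3.2916e-04 /h
MTBF = 1 / λ_sys = 3040 h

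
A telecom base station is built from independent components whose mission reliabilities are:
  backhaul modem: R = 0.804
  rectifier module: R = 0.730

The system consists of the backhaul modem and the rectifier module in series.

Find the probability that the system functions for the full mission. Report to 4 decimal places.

Series (backhaul modem and rectifier module): 0.804000 × 0.730000 = 0.5869

0.5869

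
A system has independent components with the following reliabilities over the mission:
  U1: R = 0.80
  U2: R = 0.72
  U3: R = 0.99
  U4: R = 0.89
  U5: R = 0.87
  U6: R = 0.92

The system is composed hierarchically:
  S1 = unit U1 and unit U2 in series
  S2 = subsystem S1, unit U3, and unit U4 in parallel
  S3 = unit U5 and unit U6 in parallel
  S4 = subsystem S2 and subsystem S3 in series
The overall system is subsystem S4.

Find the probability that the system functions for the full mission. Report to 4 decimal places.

Series (U1 and U2): 0.800000 × 0.720000 = 0.576000
Parallel ([0.576000], U3, and U4): 1 − (1 − 0.576000)(1 − 0.990000)(1 − 0.890000) = 0.999534
Parallel (U5 and U6): 1 − (1 − 0.870000)(1 − 0.920000) = 0.989600
Series ([0.999534] and [0.989600]): 0.999534 × 0.989600 = 0.9891

0.9891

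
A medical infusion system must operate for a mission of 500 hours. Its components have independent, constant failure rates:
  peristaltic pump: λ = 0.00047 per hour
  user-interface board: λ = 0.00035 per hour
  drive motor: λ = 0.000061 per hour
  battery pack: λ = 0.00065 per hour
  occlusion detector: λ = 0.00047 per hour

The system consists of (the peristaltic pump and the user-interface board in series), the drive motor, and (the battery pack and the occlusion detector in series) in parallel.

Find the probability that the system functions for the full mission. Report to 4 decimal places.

0.9957

R(peristaltic pump) = exp(−0.00047 × 500) = 0.790571
R(user-interface board) = exp(−0.00035 × 500) = 0.839457
R(drive motor) = exp(−0.000061 × 500) = 0.969960
R(battery pack) = exp(−0.00065 × 500) = 0.722527
R(occlusion detector) = exp(−0.00047 × 500) = 0.790571
Series (peristaltic pump and user-interface board): 0.790571 × 0.839457 = 0.663650
Series (battery pack and occlusion detector): 0.722527 × 0.790571 = 0.571209
Parallel ([0.663650], drive motor, and [0.571209]): 1 − (1 − 0.663650)(1 − 0.969960)(1 − 0.571209) = 0.9957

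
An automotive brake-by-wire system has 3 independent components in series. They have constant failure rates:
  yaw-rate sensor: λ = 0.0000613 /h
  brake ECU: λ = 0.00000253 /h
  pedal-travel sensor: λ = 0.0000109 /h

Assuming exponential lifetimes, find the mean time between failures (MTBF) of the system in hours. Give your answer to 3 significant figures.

Series of exponential components: λ_sys = Σ λ_i
λ_sys = 0.0000613 + 0.00000253 + 0.0000109 = 7.4730e-05 /h
MTBF = 1 / λ_sys = 13400 h

13400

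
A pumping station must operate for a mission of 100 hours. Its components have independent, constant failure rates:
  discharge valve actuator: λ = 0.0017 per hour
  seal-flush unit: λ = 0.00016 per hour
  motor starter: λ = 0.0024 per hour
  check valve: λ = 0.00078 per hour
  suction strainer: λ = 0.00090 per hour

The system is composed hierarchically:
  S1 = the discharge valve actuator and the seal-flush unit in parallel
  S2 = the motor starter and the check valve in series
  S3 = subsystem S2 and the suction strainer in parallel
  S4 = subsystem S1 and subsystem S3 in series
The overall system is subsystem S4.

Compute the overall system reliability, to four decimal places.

R(discharge valve actuator) = exp(−0.0017 × 100) = 0.843665
R(seal-flush unit) = exp(−0.00016 × 100) = 0.984127
R(motor starter) = exp(−0.0024 × 100) = 0.786628
R(check valve) = exp(−0.00078 × 100) = 0.924964
R(suction strainer) = exp(−0.00090 × 100) = 0.913931
Parallel (discharge valve actuator and seal-flush unit): 1 − (1 − 0.843665)(1 − 0.984127) = 0.997518
Series (motor starter and check valve): 0.786628 × 0.924964 = 0.727603
Parallel ([0.727603] and suction strainer): 1 − (1 − 0.727603)(1 − 0.913931) = 0.976555
Series ([0.997518] and [0.976555]): 0.997518 × 0.976555 = 0.9741

0.9741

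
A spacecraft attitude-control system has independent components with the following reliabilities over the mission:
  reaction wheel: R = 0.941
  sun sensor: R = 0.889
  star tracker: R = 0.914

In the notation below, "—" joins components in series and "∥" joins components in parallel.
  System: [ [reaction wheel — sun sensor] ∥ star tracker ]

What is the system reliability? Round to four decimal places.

0.9859

Series (reaction wheel and sun sensor): 0.941000 × 0.889000 = 0.836549
Parallel ([0.836549] and star tracker): 1 − (1 − 0.836549)(1 − 0.914000) = 0.9859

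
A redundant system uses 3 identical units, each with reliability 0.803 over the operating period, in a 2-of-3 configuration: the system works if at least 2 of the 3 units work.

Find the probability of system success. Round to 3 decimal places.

0.899

R = Σ_{i=2}^{3} C(3,i) p^i (1−p)^{3−i} with p = 0.803
C(3,2)·0.803^2·0.197^1 = 0.38108
C(3,3)·0.803^3·0.197^0 = 0.51778
Sum = 0.899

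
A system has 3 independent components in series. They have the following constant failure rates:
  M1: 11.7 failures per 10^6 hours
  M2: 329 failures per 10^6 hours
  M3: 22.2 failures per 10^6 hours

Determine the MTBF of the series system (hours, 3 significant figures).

2760

Series of exponential components: λ_sys = Σ λ_i
λ_sys = 0.0000117 + 0.000329 + 0.0000222 = 3.6290e-04 /h
MTBF = 1 / λ_sys = 2760 h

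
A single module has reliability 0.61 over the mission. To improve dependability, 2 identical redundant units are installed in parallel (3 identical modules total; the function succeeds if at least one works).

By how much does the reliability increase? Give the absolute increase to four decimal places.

R_before = 0.61
R_after = 1 − (1 − 0.61)^3 = 0.9407
ΔR = 0.9407 − 0.61 = 0.3307

0.3307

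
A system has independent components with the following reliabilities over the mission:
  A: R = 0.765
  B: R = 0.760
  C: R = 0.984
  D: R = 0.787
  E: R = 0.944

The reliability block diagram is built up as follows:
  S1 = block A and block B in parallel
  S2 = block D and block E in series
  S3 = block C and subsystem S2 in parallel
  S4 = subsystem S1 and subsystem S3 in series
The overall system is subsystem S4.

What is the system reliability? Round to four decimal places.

0.9397

Parallel (A and B): 1 − (1 − 0.765000)(1 − 0.760000) = 0.943600
Series (D and E): 0.787000 × 0.944000 = 0.742928
Parallel (C and [0.742928]): 1 − (1 − 0.984000)(1 − 0.742928) = 0.995887
Series ([0.943600] and [0.995887]): 0.943600 × 0.995887 = 0.9397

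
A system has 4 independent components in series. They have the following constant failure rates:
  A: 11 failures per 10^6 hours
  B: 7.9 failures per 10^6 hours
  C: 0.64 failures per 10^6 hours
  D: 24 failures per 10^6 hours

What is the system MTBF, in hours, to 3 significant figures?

23000

Series of exponential components: λ_sys = Σ λ_i
λ_sys = 0.000011 + 0.0000079 + 0.00000064 + 0.000024 = 4.3540e-05 /h
MTBF = 1 / λ_sys = 23000 h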